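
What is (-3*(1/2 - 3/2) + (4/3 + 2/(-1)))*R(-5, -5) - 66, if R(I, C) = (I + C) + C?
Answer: -101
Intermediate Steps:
R(I, C) = I + 2*C (R(I, C) = (C + I) + C = I + 2*C)
(-3*(1/2 - 3/2) + (4/3 + 2/(-1)))*R(-5, -5) - 66 = (-3*(1/2 - 3/2) + (4/3 + 2/(-1)))*(-5 + 2*(-5)) - 66 = (-3*(1*(½) - 3*½) + (4*(⅓) + 2*(-1)))*(-5 - 10) - 66 = (-3*(½ - 3/2) + (4/3 - 2))*(-15) - 66 = (-3*(-1) - ⅔)*(-15) - 66 = (3 - ⅔)*(-15) - 66 = (7/3)*(-15) - 66 = -35 - 66 = -101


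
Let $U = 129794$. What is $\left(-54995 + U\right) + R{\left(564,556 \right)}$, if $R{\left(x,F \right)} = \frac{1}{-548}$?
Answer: $\frac{40989851}{548} \approx 74799.0$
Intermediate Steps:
$R{\left(x,F \right)} = - \frac{1}{548}$
$\left(-54995 + U\right) + R{\left(564,556 \right)} = \left(-54995 + 129794\right) - \frac{1}{548} = 74799 - \frac{1}{548} = \frac{40989851}{548}$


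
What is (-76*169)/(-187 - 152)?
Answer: 12844/339 ≈ 37.888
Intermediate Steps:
(-76*169)/(-187 - 152) = -12844/(-339) = -12844*(-1/339) = 12844/339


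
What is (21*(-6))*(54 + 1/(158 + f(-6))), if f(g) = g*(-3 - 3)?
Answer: -660051/97 ≈ -6804.6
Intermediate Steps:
f(g) = -6*g (f(g) = g*(-6) = -6*g)
(21*(-6))*(54 + 1/(158 + f(-6))) = (21*(-6))*(54 + 1/(158 - 6*(-6))) = -126*(54 + 1/(158 + 36)) = -126*(54 + 1/194) = -126*10477/194 = -660051/97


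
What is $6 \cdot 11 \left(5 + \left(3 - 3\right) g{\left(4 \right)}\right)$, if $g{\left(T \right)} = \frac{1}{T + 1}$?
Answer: $330$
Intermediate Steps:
$g{\left(T \right)} = \frac{1}{1 + T}$
$6 \cdot 11 \left(5 + \left(3 - 3\right) g{\left(4 \right)}\right) = 6 \cdot 11 \left(5 + \frac{3 - 3}{1 + 4}\right) = 66 \left(5 + \frac{0}{5}\right) = 66 \left(5 + 0 \cdot \frac{1}{5}\right) = 66 \left(5 + 0\right) = 66 \cdot 5 = 330$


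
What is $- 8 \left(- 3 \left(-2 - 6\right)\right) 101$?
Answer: $-19392$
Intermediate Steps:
$- 8 \left(- 3 \left(-2 - 6\right)\right) 101 = - 8 \left(\left(-3\right) \left(-8\right)\right) 101 = \left(-8\right) 24 \cdot 101 = \left(-192\right) 101 = -19392$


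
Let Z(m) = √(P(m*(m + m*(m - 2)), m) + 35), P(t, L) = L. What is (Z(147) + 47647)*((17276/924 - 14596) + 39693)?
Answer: 39490691246/33 + 828818*√182/33 ≈ 1.1970e+9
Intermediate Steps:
Z(m) = √(35 + m) (Z(m) = √(m + 35) = √(35 + m))
(Z(147) + 47647)*((17276/924 - 14596) + 39693) = (√(35 + 147) + 47647)*((17276/924 - 14596) + 39693) = (√182 + 47647)*((17276*(1/924) - 14596) + 39693) = (47647 + √182)*((617/33 - 14596) + 39693) = (47647 + √182)*(-481051/33 + 39693) = (47647 + √182)*(828818/33) = 39490691246/33 + 828818*√182/33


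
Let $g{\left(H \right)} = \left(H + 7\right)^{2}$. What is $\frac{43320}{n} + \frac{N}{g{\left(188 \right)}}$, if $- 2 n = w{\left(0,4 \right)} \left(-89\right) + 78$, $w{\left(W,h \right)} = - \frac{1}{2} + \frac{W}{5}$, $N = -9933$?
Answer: $- \frac{439427039}{621075} \approx -707.53$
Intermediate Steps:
$g{\left(H \right)} = \left(7 + H\right)^{2}$
$w{\left(W,h \right)} = - \frac{1}{2} + \frac{W}{5}$ ($w{\left(W,h \right)} = \left(-1\right) \frac{1}{2} + W \frac{1}{5} = - \frac{1}{2} + \frac{W}{5}$)
$n = - \frac{245}{4}$ ($n = - \frac{\left(- \frac{1}{2} + \frac{1}{5} \cdot 0\right) \left(-89\right) + 78}{2} = - \frac{\left(- \frac{1}{2} + 0\right) \left(-89\right) + 78}{2} = - \frac{\left(- \frac{1}{2}\right) \left(-89\right) + 78}{2} = - \frac{\frac{89}{2} + 78}{2} = \left(- \frac{1}{2}\right) \frac{245}{2} = - \frac{245}{4} \approx -61.25$)
$\frac{43320}{n} + \frac{N}{g{\left(188 \right)}} = \frac{43320}{- \frac{245}{4}} - \frac{9933}{\left(7 + 188\right)^{2}} = 43320 \left(- \frac{4}{245}\right) - \frac{9933}{195^{2}} = - \frac{34656}{49} - \frac{9933}{38025} = - \frac{34656}{49} - \frac{3311}{12675} = - \frac{439427039}{621075}$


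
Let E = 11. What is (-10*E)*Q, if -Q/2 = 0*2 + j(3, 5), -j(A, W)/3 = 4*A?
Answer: -7920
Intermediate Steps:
j(A, W) = -12*A
Q = 72 (Q = -2*(0*2 - 12*3) = -2*(0 - 36) = -2*(-36) = 72)
(-10*E)*Q = -10*11*72 = -110*72 = -7920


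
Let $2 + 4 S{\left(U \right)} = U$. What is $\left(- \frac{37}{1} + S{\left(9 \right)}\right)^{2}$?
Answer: $\frac{19881}{16} \approx 1242.6$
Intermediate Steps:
$S{\left(U \right)} = - \frac{1}{2} + \frac{U}{4}$
$\left(- \frac{37}{1} + S{\left(9 \right)}\right)^{2} = \left(- \frac{37}{1} + \left(- \frac{1}{2} + \frac{1}{4} \cdot 9\right)\right)^{2} = \left(\left(-37\right) 1 + \left(- \frac{1}{2} + \frac{9}{4}\right)\right)^{2} = \left(-37 + \frac{7}{4}\right)^{2} = \left(- \frac{141}{4}\right)^{2} = \frac{19881}{16}$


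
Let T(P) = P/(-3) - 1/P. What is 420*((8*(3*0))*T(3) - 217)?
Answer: -91140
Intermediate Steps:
T(P) = -1/P - P/3 (T(P) = P*(-1/3) - 1/P = -P/3 - 1/P = -1/P - P/3)
420*((8*(3*0))*T(3) - 217) = 420*((8*(3*0))*(-1/3 - 1/3*3) - 217) = 420*((8*0)*(-1*1/3 - 1) - 217) = 420*(0*(-1/3 - 1) - 217) = 420*(0*(-4/3) - 217) = 420*(0 - 217) = 420*(-217) = -91140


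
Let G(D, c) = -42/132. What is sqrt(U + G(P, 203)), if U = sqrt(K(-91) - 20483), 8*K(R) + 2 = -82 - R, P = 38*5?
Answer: sqrt(-154 + 121*I*sqrt(327714))/22 ≈ 8.4498 + 8.4686*I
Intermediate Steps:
P = 190
G(D, c) = -7/22 (G(D, c) = -42*1/132 = -7/22)
K(R) = -21/2 - R/8 (K(R) = -1/4 + (-82 - R)/8 = -1/4 + (-41/4 - R/8) = -21/2 - R/8)
U = I*sqrt(327714)/4 (U = sqrt((-21/2 - 1/8*(-91)) - 20483) = sqrt((-21/2 + 91/8) - 20483) = sqrt(7/8 - 20483) = sqrt(-163857/8) = I*sqrt(327714)/4 ≈ 143.12*I)
sqrt(U + G(P, 203)) = sqrt(I*sqrt(327714)/4 - 7/22) = sqrt(-7/22 + I*sqrt(327714)/4)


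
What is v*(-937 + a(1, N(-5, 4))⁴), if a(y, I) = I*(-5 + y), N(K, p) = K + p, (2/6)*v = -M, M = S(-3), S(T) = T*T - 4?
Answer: 10215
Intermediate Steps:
S(T) = -4 + T² (S(T) = T² - 4 = -4 + T²)
M = 5 (M = -4 + (-3)² = -4 + 9 = 5)
v = -15 (v = 3*(-1*5) = 3*(-5) = -15)
v*(-937 + a(1, N(-5, 4))⁴) = -15*(-937 + ((-5 + 4)*(-5 + 1))⁴) = -15*(-937 + (-1*(-4))⁴) = -15*(-937 + 4⁴) = -15*(-937 + 256) = -15*(-681) = 10215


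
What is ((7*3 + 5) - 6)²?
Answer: 400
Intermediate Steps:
((7*3 + 5) - 6)² = ((21 + 5) - 6)² = (26 - 6)² = 20² = 400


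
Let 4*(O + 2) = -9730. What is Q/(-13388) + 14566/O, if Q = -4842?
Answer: -183221759/32593086 ≈ -5.6215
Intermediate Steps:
O = -4869/2 (O = -2 + (¼)*(-9730) = -2 - 4865/2 = -4869/2 ≈ -2434.5)
Q/(-13388) + 14566/O = -4842/(-13388) + 14566/(-4869/2) = -4842*(-1/13388) + 14566*(-2/4869) = 2421/6694 - 29132/4869 = -183221759/32593086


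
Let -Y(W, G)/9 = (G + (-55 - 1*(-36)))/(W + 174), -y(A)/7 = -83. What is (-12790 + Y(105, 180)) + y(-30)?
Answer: -378640/31 ≈ -12214.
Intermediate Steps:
y(A) = 581 (y(A) = -7*(-83) = 581)
Y(W, G) = -9*(-19 + G)/(174 + W) (Y(W, G) = -9*(G + (-55 - 1*(-36)))/(W + 174) = -9*(G + (-55 + 36))/(174 + W) = -9*(G - 19)/(174 + W) = -9*(-19 + G)/(174 + W))
(-12790 + Y(105, 180)) + y(-30) = (-12790 + 9*(19 - 1*180)/(174 + 105)) + 581 = (-12790 + 9*(19 - 180)/279) + 581 = (-12790 + 9*(1/279)*(-161)) + 581 = (-12790 - 161/31) + 581 = -396651/31 + 581 = -378640/31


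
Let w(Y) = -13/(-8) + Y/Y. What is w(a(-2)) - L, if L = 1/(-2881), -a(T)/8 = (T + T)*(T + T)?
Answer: 60509/23048 ≈ 2.6253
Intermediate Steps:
a(T) = -32*T**2 (a(T) = -8*(T + T)*(T + T) = -8*2*T*2*T = -32*T**2)
w(Y) = 21/8 (w(Y) = -13*(-1/8) + 1 = 13/8 + 1 = 21/8)
L = -1/2881 ≈ -0.00034710
w(a(-2)) - L = 21/8 - 1*(-1/2881) = 21/8 + 1/2881 = 60509/23048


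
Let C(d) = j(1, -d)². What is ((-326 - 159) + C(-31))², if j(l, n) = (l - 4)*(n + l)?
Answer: 76230361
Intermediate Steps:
j(l, n) = (-4 + l)*(l + n)
C(d) = (-3 + 3*d)² (C(d) = (1² - 4*1 - (-4)*d + 1*(-d))² = (1 - 4 + 4*d - d)² = (-3 + 3*d)²)
((-326 - 159) + C(-31))² = ((-326 - 159) + 9*(-1 - 31)²)² = (-485 + 9*(-32)²)² = (-485 + 9*1024)² = (-485 + 9216)² = 8731² = 76230361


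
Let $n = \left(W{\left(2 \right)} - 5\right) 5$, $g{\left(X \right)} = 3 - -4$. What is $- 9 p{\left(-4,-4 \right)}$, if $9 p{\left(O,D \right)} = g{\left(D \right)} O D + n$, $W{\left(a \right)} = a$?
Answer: $-97$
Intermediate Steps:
$g{\left(X \right)} = 7$ ($g{\left(X \right)} = 3 + 4 = 7$)
$n = -15$ ($n = \left(2 - 5\right) 5 = \left(-3\right) 5 = -15$)
$p{\left(O,D \right)} = - \frac{5}{3} + \frac{7 D O}{9}$ ($p{\left(O,D \right)} = \frac{7 O D - 15}{9} = \frac{7 D O - 15}{9} = \frac{-15 + 7 D O}{9} = - \frac{5}{3} + \frac{7 D O}{9}$)
$- 9 p{\left(-4,-4 \right)} = - 9 \left(- \frac{5}{3} + \frac{7}{9} \left(-4\right) \left(-4\right)\right) = - 9 \left(- \frac{5}{3} + \frac{112}{9}\right) = \left(-9\right) \frac{97}{9} = -97$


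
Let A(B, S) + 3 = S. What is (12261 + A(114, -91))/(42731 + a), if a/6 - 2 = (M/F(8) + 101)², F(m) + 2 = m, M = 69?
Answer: 24334/237361 ≈ 0.10252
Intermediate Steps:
A(B, S) = -3 + S
F(m) = -2 + m
a = 151899/2 (a = 12 + 6*(69/(-2 + 8) + 101)² = 12 + 6*(69/6 + 101)² = 12 + 6*(69*(⅙) + 101)² = 12 + 6*(23/2 + 101)² = 12 + 6*(225/2)² = 12 + 6*(50625/4) = 12 + 151875/2 = 151899/2 ≈ 75950.)
(12261 + A(114, -91))/(42731 + a) = (12261 + (-3 - 91))/(42731 + 151899/2) = (12261 - 94)/(237361/2) = 12167*(2/237361) = 24334/237361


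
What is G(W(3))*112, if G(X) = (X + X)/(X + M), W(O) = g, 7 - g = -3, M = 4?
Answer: 160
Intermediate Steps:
g = 10 (g = 7 - 1*(-3) = 7 + 3 = 10)
W(O) = 10
G(X) = 2*X/(4 + X) (G(X) = (X + X)/(X + 4) = (2*X)/(4 + X) = 2*X/(4 + X))
G(W(3))*112 = (2*10/(4 + 10))*112 = (2*10/14)*112 = (2*10*(1/14))*112 = (10/7)*112 = 160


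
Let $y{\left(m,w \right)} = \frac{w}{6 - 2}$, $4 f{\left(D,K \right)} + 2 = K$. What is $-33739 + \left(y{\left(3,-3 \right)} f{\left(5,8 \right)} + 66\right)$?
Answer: $- \frac{269393}{8} \approx -33674.0$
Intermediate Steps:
$f{\left(D,K \right)} = - \frac{1}{2} + \frac{K}{4}$
$y{\left(m,w \right)} = \frac{w}{4}$
$-33739 + \left(y{\left(3,-3 \right)} f{\left(5,8 \right)} + 66\right) = -33739 + \left(\frac{1}{4} \left(-3\right) \left(- \frac{1}{2} + \frac{1}{4} \cdot 8\right) + 66\right) = -33739 + \left(- \frac{3 \left(- \frac{1}{2} + 2\right)}{4} + 66\right) = -33739 + \left(\left(- \frac{3}{4}\right) \frac{3}{2} + 66\right) = -33739 + \left(- \frac{9}{8} + 66\right) = -33739 + \frac{519}{8} = - \frac{269393}{8}$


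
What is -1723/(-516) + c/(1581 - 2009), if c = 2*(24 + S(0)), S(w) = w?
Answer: 178169/55212 ≈ 3.2270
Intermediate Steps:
c = 48 (c = 2*(24 + 0) = 2*24 = 48)
-1723/(-516) + c/(1581 - 2009) = -1723/(-516) + 48/(1581 - 2009) = -1723*(-1/516) + 48/(-428) = 1723/516 + 48*(-1/428) = 1723/516 - 12/107 = 178169/55212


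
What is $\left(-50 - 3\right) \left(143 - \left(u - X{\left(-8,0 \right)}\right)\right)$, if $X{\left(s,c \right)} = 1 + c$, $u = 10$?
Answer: $-7102$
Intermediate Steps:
$\left(-50 - 3\right) \left(143 - \left(u - X{\left(-8,0 \right)}\right)\right) = \left(-50 - 3\right) \left(143 + \left(\left(1 + 0\right) - 10\right)\right) = \left(-50 - 3\right) \left(143 + \left(1 - 10\right)\right) = - 53 \left(143 - 9\right) = \left(-53\right) 134 = -7102$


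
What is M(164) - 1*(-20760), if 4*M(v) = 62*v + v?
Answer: 23343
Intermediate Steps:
M(v) = 63*v/4 (M(v) = (62*v + v)/4 = (63*v)/4 = 63*v/4)
M(164) - 1*(-20760) = (63/4)*164 - 1*(-20760) = 2583 + 20760 = 23343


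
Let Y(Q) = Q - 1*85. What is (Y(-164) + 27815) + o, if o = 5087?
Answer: 32653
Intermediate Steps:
Y(Q) = -85 + Q (Y(Q) = Q - 85 = -85 + Q)
(Y(-164) + 27815) + o = ((-85 - 164) + 27815) + 5087 = (-249 + 27815) + 5087 = 27566 + 5087 = 32653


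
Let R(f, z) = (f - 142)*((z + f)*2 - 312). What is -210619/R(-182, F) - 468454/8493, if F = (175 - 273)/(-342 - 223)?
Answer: -19650474657593/350152393536 ≈ -56.120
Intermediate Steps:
F = 98/565 (F = -98/(-565) = -98*(-1/565) = 98/565 ≈ 0.17345)
R(f, z) = (-142 + f)*(-312 + 2*f + 2*z) (R(f, z) = (-142 + f)*((f + z)*2 - 312) = (-142 + f)*((2*f + 2*z) - 312) = (-142 + f)*(-312 + 2*f + 2*z))
-210619/R(-182, F) - 468454/8493 = -210619/(44304 - 596*(-182) - 284*98/565 + 2*(-182)² + 2*(-182)*(98/565)) - 468454/8493 = -210619/(44304 + 108472 - 27832/565 + 2*33124 - 35672/565) - 468454*1/8493 = -210619/(44304 + 108472 - 27832/565 + 66248 - 35672/565) - 468454/8493 = -210619/123685056/565 - 468454/8493 = -210619*565/123685056 - 468454/8493 = -118999735/123685056 - 468454/8493 = -19650474657593/350152393536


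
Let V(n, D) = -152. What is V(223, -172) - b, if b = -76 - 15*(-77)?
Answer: -1231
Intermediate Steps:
b = 1079 (b = -76 + 1155 = 1079)
V(223, -172) - b = -152 - 1*1079 = -152 - 1079 = -1231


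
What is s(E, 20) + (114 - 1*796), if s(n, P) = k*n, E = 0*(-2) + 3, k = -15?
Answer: -727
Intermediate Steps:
E = 3 (E = 0 + 3 = 3)
s(n, P) = -15*n
s(E, 20) + (114 - 1*796) = -15*3 + (114 - 1*796) = -45 + (114 - 796) = -45 - 682 = -727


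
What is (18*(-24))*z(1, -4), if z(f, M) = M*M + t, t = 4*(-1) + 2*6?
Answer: -10368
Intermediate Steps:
t = 8 (t = -4 + 12 = 8)
z(f, M) = 8 + M² (z(f, M) = M*M + 8 = M² + 8 = 8 + M²)
(18*(-24))*z(1, -4) = (18*(-24))*(8 + (-4)²) = -432*(8 + 16) = -432*24 = -10368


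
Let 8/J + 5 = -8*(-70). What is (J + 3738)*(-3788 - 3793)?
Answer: -5242509146/185 ≈ -2.8338e+7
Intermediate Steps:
J = 8/555 (J = 8/(-5 - 8*(-70)) = 8/(-5 + 560) = 8/555 ≈ 0.014414)
(J + 3738)*(-3788 - 3793) = (8/555 + 3738)*(-3788 - 3793) = (2074598/555)*(-7581) = -5242509146/185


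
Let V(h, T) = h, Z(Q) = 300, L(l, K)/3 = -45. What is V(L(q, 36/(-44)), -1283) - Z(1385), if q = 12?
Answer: -435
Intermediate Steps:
L(l, K) = -135 (L(l, K) = 3*(-45) = -135)
V(L(q, 36/(-44)), -1283) - Z(1385) = -135 - 1*300 = -135 - 300 = -435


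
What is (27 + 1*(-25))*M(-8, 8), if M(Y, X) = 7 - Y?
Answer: 30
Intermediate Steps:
(27 + 1*(-25))*M(-8, 8) = (27 + 1*(-25))*(7 - 1*(-8)) = (27 - 25)*(7 + 8) = 2*15 = 30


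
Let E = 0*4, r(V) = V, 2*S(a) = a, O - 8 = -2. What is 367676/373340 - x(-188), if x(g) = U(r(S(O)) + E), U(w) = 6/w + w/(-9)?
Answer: -190918/280005 ≈ -0.68184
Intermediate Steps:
O = 6 (O = 8 - 2 = 6)
S(a) = a/2
E = 0
U(w) = 6/w - w/9 (U(w) = 6/w + w*(-⅑) = 6/w - w/9)
x(g) = 5/3 (x(g) = 6/((½)*6 + 0) - ((½)*6 + 0)/9 = 6/(3 + 0) - (3 + 0)/9 = 6/3 - ⅑*3 = 6*(⅓) - ⅓ = 2 - ⅓ = 5/3)
367676/373340 - x(-188) = 367676/373340 - 1*5/3 = 367676*(1/373340) - 5/3 = 91919/93335 - 5/3 = -190918/280005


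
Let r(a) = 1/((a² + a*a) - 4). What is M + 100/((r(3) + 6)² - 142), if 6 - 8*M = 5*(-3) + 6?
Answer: 152305/164856 ≈ 0.92387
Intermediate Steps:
M = 15/8 (M = ¾ - (5*(-3) + 6)/8 = ¾ - (-15 + 6)/8 = ¾ - ⅛*(-9) = ¾ + 9/8 = 15/8 ≈ 1.8750)
r(a) = 1/(-4 + 2*a²) (r(a) = 1/((a² + a²) - 4) = 1/(2*a² - 4) = 1/(-4 + 2*a²))
M + 100/((r(3) + 6)² - 142) = 15/8 + 100/((1/(2*(-2 + 3²)) + 6)² - 142) = 15/8 + 100/((1/(2*(-2 + 9)) + 6)² - 142) = 15/8 + 100/(((½)/7 + 6)² - 142) = 15/8 + 100/(((½)*(⅐) + 6)² - 142) = 15/8 + 100/((1/14 + 6)² - 142) = 15/8 + 100/((85/14)² - 142) = 15/8 + 100/(7225/196 - 142) = 15/8 + 100/(-20607/196) = 15/8 - 196/20607*100 = 15/8 - 19600/20607 = 152305/164856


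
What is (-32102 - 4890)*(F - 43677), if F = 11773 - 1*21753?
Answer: 1984879744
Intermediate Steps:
F = -9980 (F = 11773 - 21753 = -9980)
(-32102 - 4890)*(F - 43677) = (-32102 - 4890)*(-9980 - 43677) = -36992*(-53657) = 1984879744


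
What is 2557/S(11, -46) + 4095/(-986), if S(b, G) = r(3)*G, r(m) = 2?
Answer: -1448971/45356 ≈ -31.947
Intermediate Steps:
S(b, G) = 2*G
2557/S(11, -46) + 4095/(-986) = 2557/((2*(-46))) + 4095/(-986) = 2557/(-92) + 4095*(-1/986) = 2557*(-1/92) - 4095/986 = -2557/92 - 4095/986 = -1448971/45356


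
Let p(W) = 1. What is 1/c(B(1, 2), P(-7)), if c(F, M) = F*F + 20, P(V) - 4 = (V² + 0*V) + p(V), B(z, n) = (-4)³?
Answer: 1/4116 ≈ 0.00024295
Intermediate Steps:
B(z, n) = -64
P(V) = 5 + V² (P(V) = 4 + ((V² + 0*V) + 1) = 4 + ((V² + 0) + 1) = 4 + (V² + 1) = 4 + (1 + V²) = 5 + V²)
c(F, M) = 20 + F² (c(F, M) = F² + 20 = 20 + F²)
1/c(B(1, 2), P(-7)) = 1/(20 + (-64)²) = 1/(20 + 4096) = 1/4116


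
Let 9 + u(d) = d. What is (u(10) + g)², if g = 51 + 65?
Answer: 13689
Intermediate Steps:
g = 116
u(d) = -9 + d
(u(10) + g)² = ((-9 + 10) + 116)² = (1 + 116)² = 117² = 13689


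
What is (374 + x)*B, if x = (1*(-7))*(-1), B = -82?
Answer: -31242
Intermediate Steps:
x = 7 (x = -7*(-1) = 7)
(374 + x)*B = (374 + 7)*(-82) = 381*(-82) = -31242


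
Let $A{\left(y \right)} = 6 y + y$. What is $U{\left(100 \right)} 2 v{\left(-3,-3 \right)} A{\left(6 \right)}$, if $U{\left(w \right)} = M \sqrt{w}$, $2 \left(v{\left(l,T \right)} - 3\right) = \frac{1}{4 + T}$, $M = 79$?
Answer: $232260$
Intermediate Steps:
$v{\left(l,T \right)} = 3 + \frac{1}{2 \left(4 + T\right)}$
$U{\left(w \right)} = 79 \sqrt{w}$
$A{\left(y \right)} = 7 y$
$U{\left(100 \right)} 2 v{\left(-3,-3 \right)} A{\left(6 \right)} = 79 \sqrt{100} \cdot 2 \frac{25 + 6 \left(-3\right)}{2 \left(4 - 3\right)} 7 \cdot 6 = 79 \cdot 10 \cdot 2 \frac{25 - 18}{2 \cdot 1} \cdot 42 = 790 \cdot 2 \cdot \frac{1}{2} \cdot 1 \cdot 7 \cdot 42 = 790 \cdot 2 \cdot \frac{7}{2} \cdot 42 = 790 \cdot 7 \cdot 42 = 790 \cdot 294 = 232260$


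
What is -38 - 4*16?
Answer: -102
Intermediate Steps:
-38 - 4*16 = -38 - 64 = -102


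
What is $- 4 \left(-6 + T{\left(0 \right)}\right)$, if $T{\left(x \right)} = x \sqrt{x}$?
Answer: $24$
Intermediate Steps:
$T{\left(x \right)} = x^{\frac{3}{2}}$
$- 4 \left(-6 + T{\left(0 \right)}\right) = - 4 \left(-6 + 0^{\frac{3}{2}}\right) = - 4 \left(-6 + 0\right) = \left(-4\right) \left(-6\right) = 24$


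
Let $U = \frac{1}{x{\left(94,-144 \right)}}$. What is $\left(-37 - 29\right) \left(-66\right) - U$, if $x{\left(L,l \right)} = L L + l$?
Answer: $\frac{37862351}{8692} \approx 4356.0$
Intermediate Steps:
$x{\left(L,l \right)} = l + L^{2}$ ($x{\left(L,l \right)} = L^{2} + l = l + L^{2}$)
$U = \frac{1}{8692}$ ($U = \frac{1}{-144 + 94^{2}} = \frac{1}{-144 + 8836} = \frac{1}{8692} \approx 0.00011505$)
$\left(-37 - 29\right) \left(-66\right) - U = \left(-37 - 29\right) \left(-66\right) - \frac{1}{8692} = \left(-66\right) \left(-66\right) - \frac{1}{8692} = 4356 - \frac{1}{8692} = \frac{37862351}{8692}$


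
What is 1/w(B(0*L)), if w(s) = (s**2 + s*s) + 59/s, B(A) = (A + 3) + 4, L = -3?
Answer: 7/745 ≈ 0.0093960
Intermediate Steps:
B(A) = 7 + A (B(A) = (3 + A) + 4 = 7 + A)
w(s) = 2*s**2 + 59/s (w(s) = (s**2 + s**2) + 59/s = 2*s**2 + 59/s)
1/w(B(0*L)) = 1/((59 + 2*(7 + 0*(-3))**3)/(7 + 0*(-3))) = 1/((59 + 2*(7 + 0)**3)/(7 + 0)) = 1/((59 + 2*7**3)/7) = 1/((59 + 2*343)/7) = 1/((59 + 686)/7) = 1/((1/7)*745) = 1/(745/7) = 7/745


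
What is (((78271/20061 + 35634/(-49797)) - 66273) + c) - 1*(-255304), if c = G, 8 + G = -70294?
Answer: 13178977366234/110997513 ≈ 1.1873e+5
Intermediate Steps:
G = -70302 (G = -8 - 70294 = -70302)
c = -70302
(((78271/20061 + 35634/(-49797)) - 66273) + c) - 1*(-255304) = (((78271/20061 + 35634/(-49797)) - 66273) - 70302) - 1*(-255304) = (((78271*(1/20061) + 35634*(-1/49797)) - 66273) - 70302) + 255304 = (((78271/20061 - 11878/16599) - 66273) - 70302) + 255304 = ((353645257/110997513 - 66273) - 70302) + 255304 = (-7355784533792/110997513 - 70302) + 255304 = -15159131692718/110997513 + 255304 = 13178977366234/110997513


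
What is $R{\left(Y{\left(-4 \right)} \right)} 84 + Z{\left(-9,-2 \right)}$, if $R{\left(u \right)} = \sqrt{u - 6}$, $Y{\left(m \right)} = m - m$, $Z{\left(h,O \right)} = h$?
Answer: $-9 + 84 i \sqrt{6} \approx -9.0 + 205.76 i$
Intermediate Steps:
$Y{\left(m \right)} = 0$
$R{\left(u \right)} = \sqrt{-6 + u}$
$R{\left(Y{\left(-4 \right)} \right)} 84 + Z{\left(-9,-2 \right)} = \sqrt{-6 + 0} \cdot 84 - 9 = \sqrt{-6} \cdot 84 - 9 = i \sqrt{6} \cdot 84 - 9 = 84 i \sqrt{6} - 9 = -9 + 84 i \sqrt{6}$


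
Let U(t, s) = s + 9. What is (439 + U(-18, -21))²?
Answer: 182329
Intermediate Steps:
U(t, s) = 9 + s
(439 + U(-18, -21))² = (439 + (9 - 21))² = (439 - 12)² = 427² = 182329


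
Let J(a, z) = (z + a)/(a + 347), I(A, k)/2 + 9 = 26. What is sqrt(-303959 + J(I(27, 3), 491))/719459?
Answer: I*sqrt(4902532486)/91371293 ≈ 0.0007663*I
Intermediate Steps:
I(A, k) = 34 (I(A, k) = -18 + 2*26 = -18 + 52 = 34)
J(a, z) = (a + z)/(347 + a)
sqrt(-303959 + J(I(27, 3), 491))/719459 = sqrt(-303959 + (34 + 491)/(347 + 34))/719459 = sqrt(-303959 + 525/381)*(1/719459) = sqrt(-303959 + (1/381)*525)*(1/719459) = sqrt(-303959 + 175/127)*(1/719459) = sqrt(-38602618/127)*(1/719459) = (I*sqrt(4902532486)/127)*(1/719459) = I*sqrt(4902532486)/91371293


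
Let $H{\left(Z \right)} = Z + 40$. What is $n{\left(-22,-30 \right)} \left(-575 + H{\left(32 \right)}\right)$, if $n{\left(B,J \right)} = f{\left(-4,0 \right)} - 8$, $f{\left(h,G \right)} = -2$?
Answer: $5030$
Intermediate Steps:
$H{\left(Z \right)} = 40 + Z$
$n{\left(B,J \right)} = -10$ ($n{\left(B,J \right)} = -2 - 8 = -10$)
$n{\left(-22,-30 \right)} \left(-575 + H{\left(32 \right)}\right) = - 10 \left(-575 + \left(40 + 32\right)\right) = - 10 \left(-575 + 72\right) = \left(-10\right) \left(-503\right) = 5030$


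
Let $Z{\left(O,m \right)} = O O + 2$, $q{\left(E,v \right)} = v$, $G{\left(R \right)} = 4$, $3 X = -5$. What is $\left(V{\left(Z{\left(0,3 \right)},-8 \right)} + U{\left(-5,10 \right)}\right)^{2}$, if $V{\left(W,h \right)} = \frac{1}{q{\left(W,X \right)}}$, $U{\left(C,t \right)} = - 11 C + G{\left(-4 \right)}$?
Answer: $\frac{85264}{25} \approx 3410.6$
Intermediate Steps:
$X = - \frac{5}{3}$ ($X = \frac{1}{3} \left(-5\right) = - \frac{5}{3} \approx -1.6667$)
$U{\left(C,t \right)} = 4 - 11 C$ ($U{\left(C,t \right)} = - 11 C + 4 = 4 - 11 C$)
$Z{\left(O,m \right)} = 2 + O^{2}$ ($Z{\left(O,m \right)} = O^{2} + 2 = 2 + O^{2}$)
$V{\left(W,h \right)} = - \frac{3}{5}$ ($V{\left(W,h \right)} = \frac{1}{- \frac{5}{3}} = - \frac{3}{5}$)
$\left(V{\left(Z{\left(0,3 \right)},-8 \right)} + U{\left(-5,10 \right)}\right)^{2} = \left(- \frac{3}{5} + \left(4 - -55\right)\right)^{2} = \left(- \frac{3}{5} + \left(4 + 55\right)\right)^{2} = \left(- \frac{3}{5} + 59\right)^{2} = \left(\frac{292}{5}\right)^{2} = \frac{85264}{25}$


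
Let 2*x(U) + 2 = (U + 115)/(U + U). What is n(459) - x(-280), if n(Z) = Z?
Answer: 103007/224 ≈ 459.85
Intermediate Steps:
x(U) = -1 + (115 + U)/(4*U) (x(U) = -1 + ((U + 115)/(U + U))/2 = -1 + ((115 + U)/((2*U)))/2 = -1 + ((115 + U)*(1/(2*U)))/2 = -1 + ((115 + U)/(2*U))/2 = -1 + (115 + U)/(4*U))
n(459) - x(-280) = 459 - (115 - 3*(-280))/(4*(-280)) = 459 - (-1)*(115 + 840)/(4*280) = 459 - (-1)*955/(4*280) = 459 - 1*(-191/224) = 459 + 191/224 = 103007/224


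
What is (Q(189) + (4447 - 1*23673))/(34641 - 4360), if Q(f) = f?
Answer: -19037/30281 ≈ -0.62868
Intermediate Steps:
(Q(189) + (4447 - 1*23673))/(34641 - 4360) = (189 + (4447 - 1*23673))/(34641 - 4360) = (189 + (4447 - 23673))/30281 = (189 - 19226)*(1/30281) = -19037*1/30281 = -19037/30281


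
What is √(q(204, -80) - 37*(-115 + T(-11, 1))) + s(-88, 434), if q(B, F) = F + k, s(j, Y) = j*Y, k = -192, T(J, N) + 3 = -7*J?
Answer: -38192 + √1245 ≈ -38157.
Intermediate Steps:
T(J, N) = -3 - 7*J
s(j, Y) = Y*j
q(B, F) = -192 + F (q(B, F) = F - 192 = -192 + F)
√(q(204, -80) - 37*(-115 + T(-11, 1))) + s(-88, 434) = √((-192 - 80) - 37*(-115 + (-3 - 7*(-11)))) + 434*(-88) = √(-272 - 37*(-115 + (-3 + 77))) - 38192 = √(-272 - 37*(-115 + 74)) - 38192 = √(-272 - 37*(-41)) - 38192 = √(-272 + 1517) - 38192 = √1245 - 38192 = -38192 + √1245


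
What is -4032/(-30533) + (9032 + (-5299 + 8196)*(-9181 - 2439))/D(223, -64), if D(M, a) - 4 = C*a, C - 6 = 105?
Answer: 256897376691/54196075 ≈ 4740.1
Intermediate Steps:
C = 111 (C = 6 + 105 = 111)
D(M, a) = 4 + 111*a
-4032/(-30533) + (9032 + (-5299 + 8196)*(-9181 - 2439))/D(223, -64) = -4032/(-30533) + (9032 + (-5299 + 8196)*(-9181 - 2439))/(4 + 111*(-64)) = -4032*(-1/30533) + (9032 + 2897*(-11620))/(4 - 7104) = 4032/30533 + (9032 - 33663140)/(-7100) = 4032/30533 - 33654108*(-1/7100) = 4032/30533 + 8413527/1775 = 256897376691/54196075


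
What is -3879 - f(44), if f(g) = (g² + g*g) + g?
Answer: -7795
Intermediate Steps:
f(g) = g + 2*g² (f(g) = (g² + g²) + g = 2*g² + g = g + 2*g²)
-3879 - f(44) = -3879 - 44*(1 + 2*44) = -3879 - 44*(1 + 88) = -3879 - 44*89 = -3879 - 1*3916 = -3879 - 3916 = -7795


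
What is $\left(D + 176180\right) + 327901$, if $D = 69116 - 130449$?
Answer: $442748$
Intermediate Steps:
$D = -61333$
$\left(D + 176180\right) + 327901 = \left(-61333 + 176180\right) + 327901 = 114847 + 327901 = 442748$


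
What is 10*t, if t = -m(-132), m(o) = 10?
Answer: -100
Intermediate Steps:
t = -10 (t = -1*10 = -10)
10*t = 10*(-10) = -100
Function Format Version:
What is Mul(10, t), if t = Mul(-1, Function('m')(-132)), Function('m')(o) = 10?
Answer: -100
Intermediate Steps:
t = -10 (t = Mul(-1, 10) = -10)
Mul(10, t) = Mul(10, -10) = -100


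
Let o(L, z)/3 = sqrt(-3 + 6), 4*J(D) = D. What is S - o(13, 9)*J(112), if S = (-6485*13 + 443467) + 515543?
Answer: 874705 - 84*sqrt(3) ≈ 8.7456e+5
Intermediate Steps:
J(D) = D/4
o(L, z) = 3*sqrt(3) (o(L, z) = 3*sqrt(-3 + 6) = 3*sqrt(3))
S = 874705 (S = (-84305 + 443467) + 515543 = 359162 + 515543 = 874705)
S - o(13, 9)*J(112) = 874705 - 3*sqrt(3)*(1/4)*112 = 874705 - 3*sqrt(3)*28 = 874705 - 84*sqrt(3)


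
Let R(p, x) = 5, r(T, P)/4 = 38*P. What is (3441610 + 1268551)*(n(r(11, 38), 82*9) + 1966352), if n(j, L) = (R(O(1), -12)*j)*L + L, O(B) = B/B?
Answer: 109655044465330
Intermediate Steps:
r(T, P) = 152*P (r(T, P) = 4*(38*P) = 152*P)
O(B) = 1
n(j, L) = L + 5*L*j (n(j, L) = (5*j)*L + L = 5*L*j + L = L + 5*L*j)
(3441610 + 1268551)*(n(r(11, 38), 82*9) + 1966352) = (3441610 + 1268551)*((82*9)*(1 + 5*(152*38)) + 1966352) = 4710161*(738*(1 + 5*5776) + 1966352) = 4710161*(738*(1 + 28880) + 1966352) = 4710161*(738*28881 + 1966352) = 4710161*(21314178 + 1966352) = 4710161*23280530 = 109655044465330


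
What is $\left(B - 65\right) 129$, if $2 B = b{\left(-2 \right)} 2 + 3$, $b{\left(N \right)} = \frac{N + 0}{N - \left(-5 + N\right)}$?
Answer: $- \frac{82431}{10} \approx -8243.1$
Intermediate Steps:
$b{\left(N \right)} = \frac{N}{5}$
$B = \frac{11}{10}$ ($B = \frac{\frac{1}{5} \left(-2\right) 2 + 3}{2} = \frac{\left(- \frac{2}{5}\right) 2 + 3}{2} = \frac{- \frac{4}{5} + 3}{2} = \frac{1}{2} \cdot \frac{11}{5} = \frac{11}{10} \approx 1.1$)
$\left(B - 65\right) 129 = \left(\frac{11}{10} - 65\right) 129 = \left(- \frac{639}{10}\right) 129 = - \frac{82431}{10}$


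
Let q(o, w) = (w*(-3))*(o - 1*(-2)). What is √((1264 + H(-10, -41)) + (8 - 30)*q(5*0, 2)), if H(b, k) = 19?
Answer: √1547 ≈ 39.332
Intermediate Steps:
q(o, w) = -3*w*(2 + o) (q(o, w) = (-3*w)*(o + 2) = (-3*w)*(2 + o) = -3*w*(2 + o))
√((1264 + H(-10, -41)) + (8 - 30)*q(5*0, 2)) = √((1264 + 19) + (8 - 30)*(-3*2*(2 + 5*0))) = √(1283 - (-66)*2*(2 + 0)) = √(1283 - (-66)*2*2) = √(1283 - 22*(-12)) = √(1283 + 264) = √1547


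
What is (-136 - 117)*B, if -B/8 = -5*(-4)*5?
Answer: 202400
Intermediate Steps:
B = -800 (B = -8*(-5*(-4))*5 = -160*5 = -8*100 = -800)
(-136 - 117)*B = (-136 - 117)*(-800) = -253*(-800) = 202400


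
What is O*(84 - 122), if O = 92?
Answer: -3496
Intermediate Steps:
O*(84 - 122) = 92*(84 - 122) = 92*(-38) = -3496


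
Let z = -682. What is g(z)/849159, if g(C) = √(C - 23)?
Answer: I*√705/849159 ≈ 3.1268e-5*I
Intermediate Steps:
g(C) = √(-23 + C)
g(z)/849159 = √(-23 - 682)/849159 = √(-705)*(1/849159) = (I*√705)*(1/849159) = I*√705/849159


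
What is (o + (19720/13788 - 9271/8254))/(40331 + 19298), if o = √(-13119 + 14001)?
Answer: 8735083/1696536759402 + 21*√2/59629 ≈ 0.00050320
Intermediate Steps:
o = 21*√2 (o = √882 = 21*√2 ≈ 29.698)
(o + (19720/13788 - 9271/8254))/(40331 + 19298) = (21*√2 + (19720/13788 - 9271/8254))/(40331 + 19298) = (21*√2 + (19720*(1/13788) - 9271*1/8254))/59629 = (21*√2 + (4930/3447 - 9271/8254))*(1/59629) = (21*√2 + 8735083/28451538)*(1/59629) = (8735083/28451538 + 21*√2)*(1/59629) = 8735083/1696536759402 + 21*√2/59629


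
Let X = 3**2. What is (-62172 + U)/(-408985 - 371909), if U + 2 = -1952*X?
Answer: 39871/390447 ≈ 0.10212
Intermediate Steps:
X = 9
U = -17570 (U = -2 - 1952*9 = -2 - 17568 = -17570)
(-62172 + U)/(-408985 - 371909) = (-62172 - 17570)/(-408985 - 371909) = -79742/(-780894) = -79742*(-1/780894) = 39871/390447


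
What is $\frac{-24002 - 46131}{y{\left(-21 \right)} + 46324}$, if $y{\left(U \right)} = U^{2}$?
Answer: $- \frac{70133}{46765} \approx -1.4997$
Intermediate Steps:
$\frac{-24002 - 46131}{y{\left(-21 \right)} + 46324} = \frac{-24002 - 46131}{\left(-21\right)^{2} + 46324} = - \frac{70133}{441 + 46324} = - \frac{70133}{46765}$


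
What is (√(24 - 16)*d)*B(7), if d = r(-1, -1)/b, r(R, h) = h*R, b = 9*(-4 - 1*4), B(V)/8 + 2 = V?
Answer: -10*√2/9 ≈ -1.5713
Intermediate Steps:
B(V) = -16 + 8*V
b = -72 (b = 9*(-4 - 4) = 9*(-8) = -72)
r(R, h) = R*h
d = -1/72 (d = -1*(-1)/(-72) = 1*(-1/72) = -1/72 ≈ -0.013889)
(√(24 - 16)*d)*B(7) = (√(24 - 16)*(-1/72))*(-16 + 8*7) = (√8*(-1/72))*(-16 + 56) = ((2*√2)*(-1/72))*40 = -√2/36*40 = -10*√2/9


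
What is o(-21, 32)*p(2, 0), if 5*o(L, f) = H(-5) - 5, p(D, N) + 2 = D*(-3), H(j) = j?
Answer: 16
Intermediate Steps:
p(D, N) = -2 - 3*D (p(D, N) = -2 + D*(-3) = -2 - 3*D)
o(L, f) = -2 (o(L, f) = (-5 - 5)/5 = (1/5)*(-10) = -2)
o(-21, 32)*p(2, 0) = -2*(-2 - 3*2) = -2*(-2 - 6) = -2*(-8) = 16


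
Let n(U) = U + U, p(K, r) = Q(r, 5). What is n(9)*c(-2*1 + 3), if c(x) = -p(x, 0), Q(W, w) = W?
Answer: 0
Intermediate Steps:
p(K, r) = r
c(x) = 0 (c(x) = -1*0 = 0)
n(U) = 2*U
n(9)*c(-2*1 + 3) = (2*9)*0 = 18*0 = 0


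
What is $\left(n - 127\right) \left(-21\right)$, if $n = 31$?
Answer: $2016$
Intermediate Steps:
$\left(n - 127\right) \left(-21\right) = \left(31 - 127\right) \left(-21\right) = \left(-96\right) \left(-21\right) = 2016$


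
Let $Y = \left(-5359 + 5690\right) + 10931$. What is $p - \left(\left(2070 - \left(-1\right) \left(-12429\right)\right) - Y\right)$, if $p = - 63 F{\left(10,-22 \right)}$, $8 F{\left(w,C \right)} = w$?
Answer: $\frac{86169}{4} \approx 21542.0$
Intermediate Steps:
$F{\left(w,C \right)} = \frac{w}{8}$
$Y = 11262$ ($Y = 331 + 10931 = 11262$)
$p = - \frac{315}{4}$ ($p = - 63 \cdot \frac{1}{8} \cdot 10 = \left(-63\right) \frac{5}{4} = - \frac{315}{4} \approx -78.75$)
$p - \left(\left(2070 - \left(-1\right) \left(-12429\right)\right) - Y\right) = - \frac{315}{4} - \left(\left(2070 - \left(-1\right) \left(-12429\right)\right) - 11262\right) = - \frac{315}{4} - \left(\left(2070 - 12429\right) - 11262\right) = - \frac{315}{4} - \left(-10359 - 11262\right) = - \frac{315}{4} - -21621 = - \frac{315}{4} + 21621 = \frac{86169}{4}$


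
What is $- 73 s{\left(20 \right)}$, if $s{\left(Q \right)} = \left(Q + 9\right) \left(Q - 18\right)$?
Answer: $-4234$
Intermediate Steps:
$s{\left(Q \right)} = \left(-18 + Q\right) \left(9 + Q\right)$ ($s{\left(Q \right)} = \left(9 + Q\right) \left(-18 + Q\right) = \left(-18 + Q\right) \left(9 + Q\right)$)
$- 73 s{\left(20 \right)} = - 73 \left(-162 + 20^{2} - 180\right) = - 73 \left(-162 + 400 - 180\right) = \left(-73\right) 58 = -4234$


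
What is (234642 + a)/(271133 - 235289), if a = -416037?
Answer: -2085/412 ≈ -5.0607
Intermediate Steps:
(234642 + a)/(271133 - 235289) = (234642 - 416037)/(271133 - 235289) = -181395/35844 = -181395*1/35844 = -2085/412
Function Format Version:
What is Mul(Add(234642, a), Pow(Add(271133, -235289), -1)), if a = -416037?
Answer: Rational(-2085, 412) ≈ -5.0607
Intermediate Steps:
Mul(Add(234642, a), Pow(Add(271133, -235289), -1)) = Mul(Add(234642, -416037), Pow(Add(271133, -235289), -1)) = Mul(-181395, Pow(35844, -1)) = Mul(-181395, Rational(1, 35844)) = Rational(-2085, 412)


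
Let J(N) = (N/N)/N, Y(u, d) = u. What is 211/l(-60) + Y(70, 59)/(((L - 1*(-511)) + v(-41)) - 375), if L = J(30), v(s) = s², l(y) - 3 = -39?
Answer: -11426221/1962396 ≈ -5.8226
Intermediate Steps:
l(y) = -36 (l(y) = 3 - 39 = -36)
J(N) = 1/N
L = 1/30 ≈ 0.033333
211/l(-60) + Y(70, 59)/(((L - 1*(-511)) + v(-41)) - 375) = 211/(-36) + 70/(((1/30 - 1*(-511)) + (-41)²) - 375) = 211*(-1/36) + 70/(((1/30 + 511) + 1681) - 375) = -211/36 + 70/((15331/30 + 1681) - 375) = -211/36 + 70/(65761/30 - 375) = -211/36 + 70/(54511/30) = -211/36 + 70*(30/54511) = -211/36 + 2100/54511 = -11426221/1962396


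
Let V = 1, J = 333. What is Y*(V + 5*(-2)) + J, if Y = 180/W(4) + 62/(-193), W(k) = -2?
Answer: 221157/193 ≈ 1145.9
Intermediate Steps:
Y = -17432/193 (Y = 180/(-2) + 62/(-193) = 180*(-1/2) + 62*(-1/193) = -90 - 62/193 = -17432/193 ≈ -90.321)
Y*(V + 5*(-2)) + J = -17432*(1 + 5*(-2))/193 + 333 = -17432*(1 - 10)/193 + 333 = -17432/193*(-9) + 333 = 156888/193 + 333 = 221157/193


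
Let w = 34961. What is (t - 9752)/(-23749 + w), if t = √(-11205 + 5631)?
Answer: -2438/2803 + I*√5574/11212 ≈ -0.86978 + 0.0066589*I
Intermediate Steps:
t = I*√5574 (t = √(-5574) = I*√5574 ≈ 74.659*I)
(t - 9752)/(-23749 + w) = (I*√5574 - 9752)/(-23749 + 34961) = (-9752 + I*√5574)/11212 = (-9752 + I*√5574)*(1/11212) = -2438/2803 + I*√5574/11212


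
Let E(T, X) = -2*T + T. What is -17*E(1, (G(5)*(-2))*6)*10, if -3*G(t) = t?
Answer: 170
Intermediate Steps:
G(t) = -t/3
E(T, X) = -T
-17*E(1, (G(5)*(-2))*6)*10 = -(-17)*10 = -17*(-1)*10 = 17*10 = 170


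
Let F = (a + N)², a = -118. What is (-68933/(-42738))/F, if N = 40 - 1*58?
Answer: 68933/790482048 ≈ 8.7204e-5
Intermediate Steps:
N = -18 (N = 40 - 58 = -18)
F = 18496 (F = (-118 - 18)² = (-136)² = 18496)
(-68933/(-42738))/F = -68933/(-42738)/18496 = -68933*(-1/42738)*(1/18496) = (68933/42738)*(1/18496) = 68933/790482048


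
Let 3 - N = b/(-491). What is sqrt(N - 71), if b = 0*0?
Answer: 2*I*sqrt(17) ≈ 8.2462*I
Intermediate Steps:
b = 0
N = 3 (N = 3 - 0/(-491) = 3 - 0*(-1)/491 = 3 - 1*0 = 3 + 0 = 3)
sqrt(N - 71) = sqrt(3 - 71) = sqrt(-68) = 2*I*sqrt(17)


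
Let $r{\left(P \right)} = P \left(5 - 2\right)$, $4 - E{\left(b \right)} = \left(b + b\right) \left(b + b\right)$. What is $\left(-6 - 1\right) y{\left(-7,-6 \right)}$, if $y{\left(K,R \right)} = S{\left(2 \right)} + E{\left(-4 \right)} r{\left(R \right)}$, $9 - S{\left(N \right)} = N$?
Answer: $-7609$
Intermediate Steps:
$S{\left(N \right)} = 9 - N$
$E{\left(b \right)} = 4 - 4 b^{2}$ ($E{\left(b \right)} = 4 - \left(b + b\right) \left(b + b\right) = 4 - 2 b 2 b = 4 - 4 b^{2}$)
$r{\left(P \right)} = 3 P$ ($r{\left(P \right)} = P 3 = 3 P$)
$y{\left(K,R \right)} = 7 - 180 R$ ($y{\left(K,R \right)} = \left(9 - 2\right) + \left(4 - 4 \left(-4\right)^{2}\right) 3 R = \left(9 - 2\right) + \left(4 - 64\right) 3 R = 7 + \left(4 - 64\right) 3 R = 7 - 60 \cdot 3 R = 7 - 180 R$)
$\left(-6 - 1\right) y{\left(-7,-6 \right)} = \left(-6 - 1\right) \left(7 - -1080\right) = - 7 \left(7 + 1080\right) = \left(-7\right) 1087 = -7609$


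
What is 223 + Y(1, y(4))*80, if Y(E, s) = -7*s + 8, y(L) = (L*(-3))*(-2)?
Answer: -12577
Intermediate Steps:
y(L) = 6*L (y(L) = -3*L*(-2) = 6*L)
Y(E, s) = 8 - 7*s
223 + Y(1, y(4))*80 = 223 + (8 - 42*4)*80 = 223 + (8 - 7*24)*80 = 223 + (8 - 168)*80 = 223 - 160*80 = 223 - 12800 = -12577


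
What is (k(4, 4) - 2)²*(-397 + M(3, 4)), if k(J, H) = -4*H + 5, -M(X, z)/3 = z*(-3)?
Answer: -61009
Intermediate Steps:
M(X, z) = 9*z (M(X, z) = -3*z*(-3) = -(-9)*z = 9*z)
k(J, H) = 5 - 4*H
(k(4, 4) - 2)²*(-397 + M(3, 4)) = ((5 - 4*4) - 2)²*(-397 + 9*4) = ((5 - 16) - 2)²*(-397 + 36) = (-11 - 2)²*(-361) = (-13)²*(-361) = 169*(-361) = -61009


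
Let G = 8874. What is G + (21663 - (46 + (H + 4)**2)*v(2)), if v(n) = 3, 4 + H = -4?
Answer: 30351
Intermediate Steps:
H = -8 (H = -4 - 4 = -8)
G + (21663 - (46 + (H + 4)**2)*v(2)) = 8874 + (21663 - (46 + (-8 + 4)**2)*3) = 8874 + (21663 - (46 + (-4)**2)*3) = 8874 + (21663 - (46 + 16)*3) = 8874 + (21663 - 62*3) = 8874 + (21663 - 1*186) = 8874 + (21663 - 186) = 8874 + 21477 = 30351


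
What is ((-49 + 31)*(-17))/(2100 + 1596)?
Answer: 51/616 ≈ 0.082792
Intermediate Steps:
((-49 + 31)*(-17))/(2100 + 1596) = -18*(-17)/3696 = 306*(1/3696) = 51/616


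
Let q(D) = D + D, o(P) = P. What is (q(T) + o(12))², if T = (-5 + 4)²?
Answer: 196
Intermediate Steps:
T = 1 (T = (-1)² = 1)
q(D) = 2*D
(q(T) + o(12))² = (2*1 + 12)² = (2 + 12)² = 14² = 196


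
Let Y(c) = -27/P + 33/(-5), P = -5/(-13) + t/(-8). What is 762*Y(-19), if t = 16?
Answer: 269748/35 ≈ 7707.1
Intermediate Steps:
P = -21/13 (P = -5/(-13) + 16/(-8) = -5*(-1/13) + 16*(-1/8) = 5/13 - 2 = -21/13 ≈ -1.6154)
Y(c) = 354/35 (Y(c) = -27/(-21/13) + 33/(-5) = -27*(-13/21) + 33*(-1/5) = 117/7 - 33/5 = 354/35)
762*Y(-19) = 762*(354/35) = 269748/35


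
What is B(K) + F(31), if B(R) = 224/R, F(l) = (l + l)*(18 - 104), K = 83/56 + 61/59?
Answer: -43584820/8313 ≈ -5243.0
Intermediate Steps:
K = 8313/3304 (K = 83*(1/56) + 61*(1/59) = 83/56 + 61/59 = 8313/3304 ≈ 2.5160)
F(l) = -172*l (F(l) = (2*l)*(-86) = -172*l)
B(K) + F(31) = 224/(8313/3304) - 172*31 = 224*(3304/8313) - 5332 = 740096/8313 - 5332 = -43584820/8313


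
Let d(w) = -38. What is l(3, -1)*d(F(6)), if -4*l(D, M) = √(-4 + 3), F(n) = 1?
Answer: 19*I/2 ≈ 9.5*I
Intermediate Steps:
l(D, M) = -I/4 (l(D, M) = -√(-4 + 3)/4 = -I/4)
l(3, -1)*d(F(6)) = -I/4*(-38) = 19*I/2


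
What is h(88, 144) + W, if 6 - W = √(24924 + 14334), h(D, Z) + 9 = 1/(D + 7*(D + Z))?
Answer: -5135/1712 - 3*√4362 ≈ -201.14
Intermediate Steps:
h(D, Z) = -9 + 1/(7*Z + 8*D) (h(D, Z) = -9 + 1/(D + 7*(D + Z)) = -9 + 1/(D + (7*D + 7*Z)) = -9 + 1/(7*Z + 8*D))
W = 6 - 3*√4362 (W = 6 - √(24924 + 14334) = 6 - √39258 = 6 - 3*√4362 ≈ -192.14)
h(88, 144) + W = (1 - 72*88 - 63*144)/(7*144 + 8*88) + (6 - 3*√4362) = (1 - 6336 - 9072)/(1008 + 704) + (6 - 3*√4362) = -15407/1712 + (6 - 3*√4362) = -5135/1712 - 3*√4362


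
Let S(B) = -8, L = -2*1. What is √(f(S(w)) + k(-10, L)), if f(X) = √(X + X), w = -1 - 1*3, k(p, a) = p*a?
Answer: 2*√(5 + I) ≈ 4.4942 + 0.44502*I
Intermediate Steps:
L = -2
k(p, a) = a*p
w = -4 (w = -1 - 3 = -4)
f(X) = √2*√X (f(X) = √(2*X) = √2*√X)
√(f(S(w)) + k(-10, L)) = √(√2*√(-8) - 2*(-10)) = √(√2*(2*I*√2) + 20) = √(4*I + 20) = √(20 + 4*I)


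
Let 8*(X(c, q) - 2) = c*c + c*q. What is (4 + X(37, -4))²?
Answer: 1610361/64 ≈ 25162.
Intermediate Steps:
X(c, q) = 2 + c²/8 + c*q/8 (X(c, q) = 2 + (c*c + c*q)/8 = 2 + (c² + c*q)/8 = 2 + (c²/8 + c*q/8) = 2 + c²/8 + c*q/8)
(4 + X(37, -4))² = (4 + (2 + (⅛)*37² + (⅛)*37*(-4)))² = (4 + (2 + (⅛)*1369 - 37/2))² = (4 + (2 + 1369/8 - 37/2))² = (4 + 1237/8)² = (1269/8)² = 1610361/64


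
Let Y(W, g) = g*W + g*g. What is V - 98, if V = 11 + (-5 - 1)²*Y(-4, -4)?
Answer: 1065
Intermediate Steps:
Y(W, g) = g² + W*g (Y(W, g) = W*g + g² = g² + W*g)
V = 1163 (V = 11 + (-5 - 1)²*(-4*(-4 - 4)) = 11 + (-6)²*(-4*(-8)) = 11 + 36*32 = 11 + 1152 = 1163)
V - 98 = 1163 - 98 = 1065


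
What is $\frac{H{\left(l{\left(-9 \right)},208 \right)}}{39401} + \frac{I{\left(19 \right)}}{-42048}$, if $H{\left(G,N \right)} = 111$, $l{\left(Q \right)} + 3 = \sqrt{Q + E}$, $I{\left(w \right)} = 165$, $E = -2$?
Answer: $- \frac{611279}{552244416} \approx -0.0011069$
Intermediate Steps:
$l{\left(Q \right)} = -3 + \sqrt{-2 + Q}$ ($l{\left(Q \right)} = -3 + \sqrt{Q - 2} = -3 + \sqrt{-2 + Q}$)
$\frac{H{\left(l{\left(-9 \right)},208 \right)}}{39401} + \frac{I{\left(19 \right)}}{-42048} = \frac{111}{39401} + \frac{165}{-42048} = 111 \cdot \frac{1}{39401} + 165 \left(- \frac{1}{42048}\right) = \frac{111}{39401} - \frac{55}{14016} = - \frac{611279}{552244416}$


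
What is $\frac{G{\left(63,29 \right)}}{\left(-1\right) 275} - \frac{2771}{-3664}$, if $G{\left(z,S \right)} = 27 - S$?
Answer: $\frac{769353}{1007600} \approx 0.76355$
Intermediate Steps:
$\frac{G{\left(63,29 \right)}}{\left(-1\right) 275} - \frac{2771}{-3664} = \frac{27 - 29}{\left(-1\right) 275} - \frac{2771}{-3664} = \frac{27 - 29}{-275} - - \frac{2771}{3664} = \left(-2\right) \left(- \frac{1}{275}\right) + \frac{2771}{3664} = \frac{2}{275} + \frac{2771}{3664} = \frac{769353}{1007600}$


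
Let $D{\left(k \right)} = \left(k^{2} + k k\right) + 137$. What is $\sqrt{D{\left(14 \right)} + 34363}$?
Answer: $2 \sqrt{8723} \approx 186.79$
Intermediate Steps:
$D{\left(k \right)} = 137 + 2 k^{2}$ ($D{\left(k \right)} = \left(k^{2} + k^{2}\right) + 137 = 2 k^{2} + 137 = 137 + 2 k^{2}$)
$\sqrt{D{\left(14 \right)} + 34363} = \sqrt{\left(137 + 2 \cdot 14^{2}\right) + 34363} = \sqrt{\left(137 + 2 \cdot 196\right) + 34363} = \sqrt{\left(137 + 392\right) + 34363} = \sqrt{529 + 34363} = \sqrt{34892} = 2 \sqrt{8723}$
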